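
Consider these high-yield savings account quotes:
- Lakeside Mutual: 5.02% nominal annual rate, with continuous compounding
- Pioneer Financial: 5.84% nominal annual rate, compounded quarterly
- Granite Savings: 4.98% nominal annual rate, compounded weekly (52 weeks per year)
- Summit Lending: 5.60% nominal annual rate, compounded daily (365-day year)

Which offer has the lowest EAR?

Granite Savings

Lakeside Mutual: e^0.0502 − 1 = 5.148%
Pioneer Financial: (1 + 0.0584/4)^4 − 1 = 5.969%
Granite Savings: (1 + 0.0498/52)^52 − 1 = 5.104%
Summit Lending: (1 + 0.0560/365)^365 − 1 = 5.759%
The lowest effective annual rate is Granite Savings at 5.104%.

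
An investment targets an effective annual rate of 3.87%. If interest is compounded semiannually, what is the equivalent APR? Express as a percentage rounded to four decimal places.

(1 + r/2)^2 − 1 = 0.0387, so 1 + r/2 = 1.0387^(1/2).
r/2 = 0.019166, so r = 0.038333 = 3.8333%.

3.8333%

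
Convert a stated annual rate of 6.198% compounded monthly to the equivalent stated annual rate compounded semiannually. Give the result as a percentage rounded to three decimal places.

6.279%

EAR = (1 + 0.06198/12)^12 − 1 = 0.063771.
Solve (1 + r/2)^2 = 1.063771: r/2 = 1.063771^(1/2) − 1 = 0.031393, so r = 0.062786 = 6.279%.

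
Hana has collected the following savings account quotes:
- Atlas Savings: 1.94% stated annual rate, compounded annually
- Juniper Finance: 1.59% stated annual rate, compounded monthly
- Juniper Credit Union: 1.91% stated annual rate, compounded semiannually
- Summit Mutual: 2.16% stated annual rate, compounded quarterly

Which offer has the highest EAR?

Atlas Savings: compounded annually, EAR = 1.940%
Juniper Finance: (1 + 0.0159/12)^12 − 1 = 1.602%
Juniper Credit Union: (1 + 0.0191/2)^2 − 1 = 1.919%
Summit Mutual: (1 + 0.0216/4)^4 − 1 = 2.178%
The highest effective annual rate is Summit Mutual at 2.178%.

Summit Mutual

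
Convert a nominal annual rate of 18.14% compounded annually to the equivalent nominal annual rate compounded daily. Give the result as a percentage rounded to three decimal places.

Compounded annually, EAR = nominal = 0.181400.
Solve (1 + r/365)^365 = 1.181400: r/365 = 1.181400^(1/365) − 1 = 0.000457, so r = 0.166738 = 16.674%.

16.674%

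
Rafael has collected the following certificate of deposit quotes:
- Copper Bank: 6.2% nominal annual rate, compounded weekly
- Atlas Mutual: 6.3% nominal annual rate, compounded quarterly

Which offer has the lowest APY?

Copper Bank

Copper Bank: (1 + 0.062/52)^52 − 1 = 6.392%
Atlas Mutual: (1 + 0.063/4)^4 − 1 = 6.450%
The lowest effective annual rate is Copper Bank at 6.392%.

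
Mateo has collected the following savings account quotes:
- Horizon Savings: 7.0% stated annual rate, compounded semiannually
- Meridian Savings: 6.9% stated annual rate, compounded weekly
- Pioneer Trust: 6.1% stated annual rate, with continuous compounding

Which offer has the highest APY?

Horizon Savings: (1 + 0.070/2)^2 − 1 = 7.122%
Meridian Savings: (1 + 0.069/52)^52 − 1 = 7.139%
Pioneer Trust: e^0.061 − 1 = 6.290%
The highest effective annual rate is Meridian Savings at 7.139%.

Meridian Savings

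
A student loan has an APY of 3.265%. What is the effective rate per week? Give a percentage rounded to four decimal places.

0.0618%

The per-week rate i satisfies (1 + i)^52 = 1 + 0.03265.
i = 1.03265^(1/52) − 1 = 0.0006180 = 0.0618%.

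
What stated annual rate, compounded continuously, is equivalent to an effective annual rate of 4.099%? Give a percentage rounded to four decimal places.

Continuous: nominal r satisfies e^r − 1 = 0.04099.
r = ln(1 + 0.04099) = ln(1.04099) = 0.040172 = 4.0172%.

4.0172%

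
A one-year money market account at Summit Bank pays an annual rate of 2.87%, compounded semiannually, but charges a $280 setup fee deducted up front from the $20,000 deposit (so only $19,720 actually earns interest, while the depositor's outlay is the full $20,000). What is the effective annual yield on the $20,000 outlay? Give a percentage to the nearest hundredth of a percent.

Value after one year: 19,720 × (1 + 0.0287/2)^2 = 19,720 × 1.028906 = $20,290.02.
Effective yield on the $20,000 outlay: 20,290.02 / 20,000 − 1 = 0.014501 = 1.45%.

1.45%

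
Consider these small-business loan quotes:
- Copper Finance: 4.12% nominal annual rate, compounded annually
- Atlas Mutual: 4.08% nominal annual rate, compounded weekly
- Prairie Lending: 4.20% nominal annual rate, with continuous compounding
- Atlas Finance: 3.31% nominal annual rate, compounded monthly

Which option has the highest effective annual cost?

Copper Finance: compounded annually, EAR = 4.120%
Atlas Mutual: (1 + 0.0408/52)^52 − 1 = 4.163%
Prairie Lending: e^0.0420 − 1 = 4.289%
Atlas Finance: (1 + 0.0331/12)^12 − 1 = 3.361%
The highest effective annual rate is Prairie Lending at 4.289%.

Prairie Lending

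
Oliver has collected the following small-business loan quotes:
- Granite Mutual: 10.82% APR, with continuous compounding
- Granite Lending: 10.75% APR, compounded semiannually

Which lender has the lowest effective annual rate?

Granite Mutual: e^0.1082 − 1 = 11.427%
Granite Lending: (1 + 0.1075/2)^2 − 1 = 11.039%
The lowest effective annual rate is Granite Lending at 11.039%.

Granite Lending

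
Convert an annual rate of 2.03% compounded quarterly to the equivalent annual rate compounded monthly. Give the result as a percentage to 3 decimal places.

EAR = (1 + 0.0203/4)^4 − 1 = 0.020455.
Solve (1 + r/12)^12 = 1.020455: r/12 = 1.020455^(1/12) − 1 = 0.001689, so r = 0.020266 = 2.027%.

2.027%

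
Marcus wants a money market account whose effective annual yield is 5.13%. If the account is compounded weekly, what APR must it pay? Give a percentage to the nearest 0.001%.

(1 + r/52)^52 − 1 = 0.0513, so 1 + r/52 = 1.0513^(1/52).
r/52 = 0.000963, so r = 0.050052 = 5.005%.

5.005%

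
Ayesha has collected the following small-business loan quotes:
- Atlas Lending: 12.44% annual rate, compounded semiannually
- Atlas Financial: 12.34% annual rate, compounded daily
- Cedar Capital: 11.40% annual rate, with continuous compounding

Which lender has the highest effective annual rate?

Atlas Financial

Atlas Lending: (1 + 0.1244/2)^2 − 1 = 12.827%
Atlas Financial: (1 + 0.1234/365)^365 − 1 = 13.131%
Cedar Capital: e^0.1140 − 1 = 12.075%
The highest effective annual rate is Atlas Financial at 13.131%.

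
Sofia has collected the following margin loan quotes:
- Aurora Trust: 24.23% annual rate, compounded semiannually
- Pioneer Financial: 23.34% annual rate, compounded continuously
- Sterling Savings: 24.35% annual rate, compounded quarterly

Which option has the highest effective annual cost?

Aurora Trust: (1 + 0.2423/2)^2 − 1 = 25.698%
Pioneer Financial: e^0.2334 − 1 = 26.289%
Sterling Savings: (1 + 0.2435/4)^4 − 1 = 26.665%
The highest effective annual rate is Sterling Savings at 26.665%.

Sterling Savings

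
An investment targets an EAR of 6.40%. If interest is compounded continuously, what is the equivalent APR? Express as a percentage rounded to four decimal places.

6.2035%

Continuous: nominal r satisfies e^r − 1 = 0.0640.
r = ln(1 + 0.0640) = ln(1.0640) = 0.062035 = 6.2035%.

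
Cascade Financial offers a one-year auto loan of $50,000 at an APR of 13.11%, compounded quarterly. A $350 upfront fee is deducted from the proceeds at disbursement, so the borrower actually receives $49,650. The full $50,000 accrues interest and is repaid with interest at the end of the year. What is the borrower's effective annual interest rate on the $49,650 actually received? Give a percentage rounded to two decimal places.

Amount owed after one year: 50,000 × (1 + 0.1311/4)^4 = 50,000 × 1.137687 = $56,884.36.
Effective rate on net proceeds: 56,884.36 / 49,650 − 1 = 0.145707 = 14.57%.

14.57%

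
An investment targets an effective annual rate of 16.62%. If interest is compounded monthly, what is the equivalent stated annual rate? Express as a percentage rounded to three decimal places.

(1 + r/12)^12 − 1 = 0.1662, so 1 + r/12 = 1.1662^(1/12).
r/12 = 0.012895, so r = 0.154740 = 15.474%.

15.474%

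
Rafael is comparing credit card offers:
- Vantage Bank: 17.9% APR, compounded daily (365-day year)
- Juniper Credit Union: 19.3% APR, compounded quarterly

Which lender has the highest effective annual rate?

Juniper Credit Union

Vantage Bank: (1 + 0.179/365)^365 − 1 = 19.597%
Juniper Credit Union: (1 + 0.193/4)^4 − 1 = 20.742%
The highest effective annual rate is Juniper Credit Union at 20.742%.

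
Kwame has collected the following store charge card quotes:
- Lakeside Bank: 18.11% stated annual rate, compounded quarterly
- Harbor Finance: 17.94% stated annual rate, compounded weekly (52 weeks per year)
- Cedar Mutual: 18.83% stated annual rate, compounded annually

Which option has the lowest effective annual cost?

Lakeside Bank: (1 + 0.1811/4)^4 − 1 = 19.377%
Harbor Finance: (1 + 0.1794/52)^52 − 1 = 19.613%
Cedar Mutual: compounded annually, EAR = 18.830%
The lowest effective annual rate is Cedar Mutual at 18.830%.

Cedar Mutual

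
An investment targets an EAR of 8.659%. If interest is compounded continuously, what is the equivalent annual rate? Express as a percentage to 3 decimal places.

Continuous: nominal r satisfies e^r − 1 = 0.08659.
r = ln(1 + 0.08659) = ln(1.08659) = 0.083044 = 8.304%.

8.304%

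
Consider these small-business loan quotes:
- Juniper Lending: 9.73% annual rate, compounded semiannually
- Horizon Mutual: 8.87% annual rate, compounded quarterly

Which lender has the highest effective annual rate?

Juniper Lending: (1 + 0.0973/2)^2 − 1 = 9.967%
Horizon Mutual: (1 + 0.0887/4)^4 − 1 = 9.169%
The highest effective annual rate is Juniper Lending at 9.967%.

Juniper Lending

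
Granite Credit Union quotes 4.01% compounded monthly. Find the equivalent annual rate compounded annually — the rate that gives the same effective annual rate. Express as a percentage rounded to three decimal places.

EAR = (1 + 0.0401/12)^12 − 1 = 0.040845.
Compounded annually, the equivalent nominal rate is the EAR itself: 4.085%.

4.085%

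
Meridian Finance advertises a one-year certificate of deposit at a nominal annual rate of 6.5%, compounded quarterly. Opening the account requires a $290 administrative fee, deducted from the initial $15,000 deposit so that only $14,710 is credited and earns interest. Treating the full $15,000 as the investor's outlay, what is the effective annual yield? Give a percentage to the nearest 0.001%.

4.598%

Value after one year: 14,710 × (1 + 0.065/4)^4 = 14,710 × 1.066602 = $15,689.71.
Effective yield on the $15,000 outlay: 15,689.71 / 15,000 − 1 = 0.045981 = 4.598%.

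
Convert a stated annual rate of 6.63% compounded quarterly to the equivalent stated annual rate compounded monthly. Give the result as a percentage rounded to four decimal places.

EAR = (1 + 0.0663/4)^4 − 1 = 0.067967.
Solve (1 + r/12)^12 = 1.067967: r/12 = 1.067967^(1/12) − 1 = 0.005495, so r = 0.065937 = 6.5937%.

6.5937%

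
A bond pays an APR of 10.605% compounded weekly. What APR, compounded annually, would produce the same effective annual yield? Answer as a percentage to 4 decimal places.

EAR = (1 + 0.10605/52)^52 − 1 = 0.111757.
Compounded annually, the equivalent nominal rate is the EAR itself: 11.1757%.

11.1757%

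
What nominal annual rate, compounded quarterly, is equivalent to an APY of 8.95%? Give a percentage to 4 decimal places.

(1 + r/4)^4 − 1 = 0.0895, so 1 + r/4 = 1.0895^(1/4).
r/4 = 0.021661, so r = 0.086644 = 8.6644%.

8.6644%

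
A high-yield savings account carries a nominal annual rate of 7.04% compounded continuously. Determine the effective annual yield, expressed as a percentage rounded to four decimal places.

With continuous compounding, EAR = e^0.0704 − 1.
e^0.0704 = 1.072937, so EAR = 0.072937 = 7.2937%.

7.2937%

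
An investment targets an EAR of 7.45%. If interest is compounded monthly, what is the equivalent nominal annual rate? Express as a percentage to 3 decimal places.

(1 + r/12)^12 − 1 = 0.0745, so 1 + r/12 = 1.0745^(1/12).
r/12 = 0.006006, so r = 0.072071 = 7.207%.

7.207%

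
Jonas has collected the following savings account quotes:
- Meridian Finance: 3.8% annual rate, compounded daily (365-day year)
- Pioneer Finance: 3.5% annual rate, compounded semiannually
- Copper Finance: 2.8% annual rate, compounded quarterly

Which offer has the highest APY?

Meridian Finance: (1 + 0.038/365)^365 − 1 = 3.873%
Pioneer Finance: (1 + 0.035/2)^2 − 1 = 3.531%
Copper Finance: (1 + 0.028/4)^4 − 1 = 2.830%
The highest effective annual rate is Meridian Finance at 3.873%.

Meridian Finance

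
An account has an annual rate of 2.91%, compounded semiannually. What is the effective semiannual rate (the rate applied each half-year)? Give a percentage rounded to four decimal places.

With a nominal annual rate compounded semiannually, the periodic rate is the nominal rate divided by 2.
i = 0.0291 / 2 = 0.0145500 = 1.4550%.

1.4550%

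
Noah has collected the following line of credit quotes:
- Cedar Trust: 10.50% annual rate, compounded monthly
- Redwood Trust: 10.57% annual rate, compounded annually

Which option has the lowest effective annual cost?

Cedar Trust: (1 + 0.1050/12)^12 − 1 = 11.020%
Redwood Trust: compounded annually, EAR = 10.570%
The lowest effective annual rate is Redwood Trust at 10.570%.

Redwood Trust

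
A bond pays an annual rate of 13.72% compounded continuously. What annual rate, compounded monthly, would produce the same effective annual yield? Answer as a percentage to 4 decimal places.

EAR under continuous compounding: e^0.1372 − 1 = 0.147058.
Solve (1 + r/12)^12 = 1.147058: r/12 = 1.147058^(1/12) − 1 = 0.011499, so r = 0.137987 = 13.7987%.

13.7987%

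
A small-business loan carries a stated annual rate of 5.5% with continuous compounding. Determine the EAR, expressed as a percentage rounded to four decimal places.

5.6541%

With continuous compounding, EAR = e^0.055 − 1.
e^0.055 = 1.056541, so EAR = 0.056541 = 5.6541%.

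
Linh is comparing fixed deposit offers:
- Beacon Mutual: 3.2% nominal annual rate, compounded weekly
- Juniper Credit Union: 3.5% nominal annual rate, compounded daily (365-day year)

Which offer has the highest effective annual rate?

Juniper Credit Union

Beacon Mutual: (1 + 0.032/52)^52 − 1 = 3.251%
Juniper Credit Union: (1 + 0.035/365)^365 − 1 = 3.562%
The highest effective annual rate is Juniper Credit Union at 3.562%.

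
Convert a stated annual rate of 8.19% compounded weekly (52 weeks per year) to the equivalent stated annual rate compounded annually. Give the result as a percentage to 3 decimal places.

EAR = (1 + 0.0819/52)^52 − 1 = 0.085277.
Compounded annually, the equivalent nominal rate is the EAR itself: 8.528%.

8.528%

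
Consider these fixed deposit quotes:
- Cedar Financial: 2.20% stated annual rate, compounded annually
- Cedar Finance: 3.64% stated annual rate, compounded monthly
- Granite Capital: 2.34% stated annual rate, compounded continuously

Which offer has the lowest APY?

Cedar Financial: compounded annually, EAR = 2.200%
Cedar Finance: (1 + 0.0364/12)^12 − 1 = 3.701%
Granite Capital: e^0.0234 − 1 = 2.368%
The lowest effective annual rate is Cedar Financial at 2.200%.

Cedar Financial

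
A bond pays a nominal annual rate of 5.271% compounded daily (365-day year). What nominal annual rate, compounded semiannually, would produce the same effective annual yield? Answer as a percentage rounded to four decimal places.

EAR = (1 + 0.05271/365)^365 − 1 = 0.054120.
Solve (1 + r/2)^2 = 1.054120: r/2 = 1.054120^(1/2) − 1 = 0.026703, so r = 0.053407 = 5.3407%.

5.3407%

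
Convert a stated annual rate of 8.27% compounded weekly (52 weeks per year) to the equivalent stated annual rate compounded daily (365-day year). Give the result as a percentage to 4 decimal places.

EAR = (1 + 0.0827/52)^52 − 1 = 0.086145.
Solve (1 + r/365)^365 = 1.086145: r/365 = 1.086145^(1/365) − 1 = 0.000226, so r = 0.082644 = 8.2644%.

8.2644%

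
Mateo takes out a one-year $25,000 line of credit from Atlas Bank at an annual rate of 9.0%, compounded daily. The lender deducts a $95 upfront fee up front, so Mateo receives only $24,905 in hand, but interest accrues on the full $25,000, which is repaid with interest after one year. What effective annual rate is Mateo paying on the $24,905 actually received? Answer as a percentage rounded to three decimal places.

9.834%

Amount owed after one year: 25,000 × (1 + 0.090/365)^365 = 25,000 × 1.094162 = $27,354.05.
Effective rate on net proceeds: 27,354.05 / 24,905 − 1 = 0.098336 = 9.834%.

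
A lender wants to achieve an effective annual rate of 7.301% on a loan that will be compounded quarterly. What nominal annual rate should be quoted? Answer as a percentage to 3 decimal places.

(1 + r/4)^4 − 1 = 0.07301, so 1 + r/4 = 1.07301^(1/4).
r/4 = 0.017773, so r = 0.071092 = 7.109%.

7.109%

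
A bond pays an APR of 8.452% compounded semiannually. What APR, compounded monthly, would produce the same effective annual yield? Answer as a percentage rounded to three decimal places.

EAR = (1 + 0.08452/2)^2 − 1 = 0.086306.
Solve (1 + r/12)^12 = 1.086306: r/12 = 1.086306^(1/12) − 1 = 0.006922, so r = 0.083069 = 8.307%.

8.307%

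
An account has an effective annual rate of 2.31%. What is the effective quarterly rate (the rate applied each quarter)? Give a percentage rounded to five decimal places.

0.57256%

The per-quarter rate i satisfies (1 + i)^4 = 1 + 0.0231.
i = 1.0231^(1/4) − 1 = 0.0057256 = 0.57256%.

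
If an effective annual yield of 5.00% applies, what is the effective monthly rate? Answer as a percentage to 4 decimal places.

0.4074%

The per-month rate i satisfies (1 + i)^12 = 1 + 0.0500.
i = 1.0500^(1/12) − 1 = 0.0040741 = 0.4074%.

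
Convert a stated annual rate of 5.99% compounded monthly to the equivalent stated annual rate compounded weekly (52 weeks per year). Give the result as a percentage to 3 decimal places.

5.979%

EAR = (1 + 0.0599/12)^12 − 1 = 0.061572.
Solve (1 + r/52)^52 = 1.061572: r/52 = 1.061572^(1/52) − 1 = 0.001150, so r = 0.059785 = 5.979%.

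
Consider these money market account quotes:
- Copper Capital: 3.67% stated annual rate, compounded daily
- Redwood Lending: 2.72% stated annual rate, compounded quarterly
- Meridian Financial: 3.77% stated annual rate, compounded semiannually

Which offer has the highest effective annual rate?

Copper Capital: (1 + 0.0367/365)^365 − 1 = 3.738%
Redwood Lending: (1 + 0.0272/4)^4 − 1 = 2.748%
Meridian Financial: (1 + 0.0377/2)^2 − 1 = 3.806%
The highest effective annual rate is Meridian Financial at 3.806%.

Meridian Financial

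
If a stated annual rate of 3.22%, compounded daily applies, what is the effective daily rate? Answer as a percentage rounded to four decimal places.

0.0088%

With a nominal annual rate compounded daily, the periodic rate is the nominal rate divided by 365.
i = 0.0322 / 365 = 0.0000882 = 0.0088%.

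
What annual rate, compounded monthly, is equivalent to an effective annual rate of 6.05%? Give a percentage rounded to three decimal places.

(1 + r/12)^12 − 1 = 0.0605, so 1 + r/12 = 1.0605^(1/12).
r/12 = 0.004907, so r = 0.058884 = 5.888%.

5.888%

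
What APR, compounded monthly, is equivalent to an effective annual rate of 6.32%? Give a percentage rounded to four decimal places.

(1 + r/12)^12 − 1 = 0.0632, so 1 + r/12 = 1.0632^(1/12).
r/12 = 0.005120, so r = 0.061440 = 6.1440%.

6.1440%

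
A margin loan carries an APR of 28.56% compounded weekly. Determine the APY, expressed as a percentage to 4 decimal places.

32.9521%

EAR = (1 + 0.2856/52)^52 − 1.
= 1.329521 − 1 = 32.9521%.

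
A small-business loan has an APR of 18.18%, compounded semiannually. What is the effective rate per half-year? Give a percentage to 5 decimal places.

9.09000%

With a nominal annual rate compounded semiannually, the periodic rate is the nominal rate divided by 2.
i = 0.1818 / 2 = 0.0909000 = 9.09000%.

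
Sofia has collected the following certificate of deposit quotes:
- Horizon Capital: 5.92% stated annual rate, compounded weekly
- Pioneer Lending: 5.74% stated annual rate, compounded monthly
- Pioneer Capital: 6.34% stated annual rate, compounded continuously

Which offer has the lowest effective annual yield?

Pioneer Lending

Horizon Capital: (1 + 0.0592/52)^52 − 1 = 6.095%
Pioneer Lending: (1 + 0.0574/12)^12 − 1 = 5.893%
Pioneer Capital: e^0.0634 − 1 = 6.545%
The lowest effective annual rate is Pioneer Lending at 5.893%.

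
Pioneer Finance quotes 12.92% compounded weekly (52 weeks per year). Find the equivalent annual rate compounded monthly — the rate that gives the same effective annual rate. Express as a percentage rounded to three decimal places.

EAR = (1 + 0.1292/52)^52 − 1 = 0.137735.
Solve (1 + r/12)^12 = 1.137735: r/12 = 1.137735^(1/12) − 1 = 0.010811, so r = 0.129736 = 12.974%.

12.974%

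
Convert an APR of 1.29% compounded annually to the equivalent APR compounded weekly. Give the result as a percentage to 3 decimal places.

Compounded annually, EAR = nominal = 0.012900.
Solve (1 + r/52)^52 = 1.012900: r/52 = 1.012900^(1/52) − 1 = 0.000247, so r = 0.012819 = 1.282%.

1.282%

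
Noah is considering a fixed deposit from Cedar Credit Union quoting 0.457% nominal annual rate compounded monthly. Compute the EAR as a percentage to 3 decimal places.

0.458%

EAR = (1 + 0.00457/12)^12 − 1.
= (1 + 0.000381)^12 − 1 = 1.004580 − 1 = 0.458%.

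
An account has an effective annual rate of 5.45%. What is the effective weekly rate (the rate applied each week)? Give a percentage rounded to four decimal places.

0.1021%

The per-week rate i satisfies (1 + i)^52 = 1 + 0.0545.
i = 1.0545^(1/52) − 1 = 0.0010210 = 0.1021%.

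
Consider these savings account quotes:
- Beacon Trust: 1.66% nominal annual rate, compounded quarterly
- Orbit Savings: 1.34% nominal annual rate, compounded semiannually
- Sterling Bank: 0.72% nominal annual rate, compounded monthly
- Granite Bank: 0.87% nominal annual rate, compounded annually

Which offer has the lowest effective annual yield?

Beacon Trust: (1 + 0.0166/4)^4 − 1 = 1.670%
Orbit Savings: (1 + 0.0134/2)^2 − 1 = 1.344%
Sterling Bank: (1 + 0.0072/12)^12 − 1 = 0.722%
Granite Bank: compounded annually, EAR = 0.870%
The lowest effective annual rate is Sterling Bank at 0.722%.

Sterling Bank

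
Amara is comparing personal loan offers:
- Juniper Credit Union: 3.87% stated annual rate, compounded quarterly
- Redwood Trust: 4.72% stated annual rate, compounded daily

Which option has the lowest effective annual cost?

Juniper Credit Union: (1 + 0.0387/4)^4 − 1 = 3.927%
Redwood Trust: (1 + 0.0472/365)^365 − 1 = 4.833%
The lowest effective annual rate is Juniper Credit Union at 3.927%.

Juniper Credit Union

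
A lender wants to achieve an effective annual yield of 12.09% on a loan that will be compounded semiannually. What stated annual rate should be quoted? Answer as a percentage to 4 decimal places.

11.7451%

(1 + r/2)^2 − 1 = 0.1209, so 1 + r/2 = 1.1209^(1/2).
r/2 = 0.058726, so r = 0.117451 = 11.7451%.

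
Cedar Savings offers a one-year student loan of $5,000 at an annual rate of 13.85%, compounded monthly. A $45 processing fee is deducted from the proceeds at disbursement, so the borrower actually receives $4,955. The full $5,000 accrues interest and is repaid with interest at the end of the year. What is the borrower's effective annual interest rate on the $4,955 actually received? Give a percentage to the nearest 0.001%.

Amount owed after one year: 5,000 × (1 + 0.1385/12)^12 = 5,000 × 1.147639 = $5,738.20.
Effective rate on net proceeds: 5,738.20 / 4,955 − 1 = 0.158062 = 15.806%.

15.806%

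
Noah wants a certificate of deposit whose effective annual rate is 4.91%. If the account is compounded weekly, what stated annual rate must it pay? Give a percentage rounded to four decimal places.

(1 + r/52)^52 − 1 = 0.0491, so 1 + r/52 = 1.0491^(1/52).
r/52 = 0.000922, so r = 0.047955 = 4.7955%.

4.7955%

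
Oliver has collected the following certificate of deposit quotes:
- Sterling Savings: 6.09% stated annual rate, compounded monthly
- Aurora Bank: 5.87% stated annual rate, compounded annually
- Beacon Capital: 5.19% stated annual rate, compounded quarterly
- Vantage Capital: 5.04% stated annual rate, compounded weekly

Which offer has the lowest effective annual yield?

Sterling Savings: (1 + 0.0609/12)^12 − 1 = 6.263%
Aurora Bank: compounded annually, EAR = 5.870%
Beacon Capital: (1 + 0.0519/4)^4 − 1 = 5.292%
Vantage Capital: (1 + 0.0504/52)^52 − 1 = 5.167%
The lowest effective annual rate is Vantage Capital at 5.167%.

Vantage Capital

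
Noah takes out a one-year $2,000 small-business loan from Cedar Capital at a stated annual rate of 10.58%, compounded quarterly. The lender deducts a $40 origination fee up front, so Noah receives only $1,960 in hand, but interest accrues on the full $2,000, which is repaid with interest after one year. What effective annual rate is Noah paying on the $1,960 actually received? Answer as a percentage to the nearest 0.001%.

Amount owed after one year: 2,000 × (1 + 0.1058/4)^4 = 2,000 × 1.110072 = $2,220.14.
Effective rate on net proceeds: 2,220.14 / 1,960 − 1 = 0.132727 = 13.273%.

13.273%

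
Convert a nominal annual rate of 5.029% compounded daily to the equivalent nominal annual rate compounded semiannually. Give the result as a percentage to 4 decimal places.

EAR = (1 + 0.05029/365)^365 − 1 = 0.051572.
Solve (1 + r/2)^2 = 1.051572: r/2 = 1.051572^(1/2) − 1 = 0.025462, so r = 0.050924 = 5.0924%.

5.0924%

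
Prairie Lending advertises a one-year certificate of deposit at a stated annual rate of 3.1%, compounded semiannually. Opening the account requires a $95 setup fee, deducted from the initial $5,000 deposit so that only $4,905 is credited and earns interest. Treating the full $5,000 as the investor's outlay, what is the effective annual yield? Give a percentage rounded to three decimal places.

Value after one year: 4,905 × (1 + 0.031/2)^2 = 4,905 × 1.031240 = $5,058.23.
Effective yield on the $5,000 outlay: 5,058.23 / 5,000 − 1 = 0.011647 = 1.165%.

1.165%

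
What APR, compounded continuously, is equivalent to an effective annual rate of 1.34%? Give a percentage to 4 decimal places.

Continuous: nominal r satisfies e^r − 1 = 0.0134.
r = ln(1 + 0.0134) = ln(1.0134) = 0.013311 = 1.3311%.

1.3311%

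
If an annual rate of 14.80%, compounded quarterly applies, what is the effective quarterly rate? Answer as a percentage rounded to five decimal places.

3.70000%

With a nominal annual rate compounded quarterly, the periodic rate is the nominal rate divided by 4.
i = 0.1480 / 4 = 0.0370000 = 3.70000%.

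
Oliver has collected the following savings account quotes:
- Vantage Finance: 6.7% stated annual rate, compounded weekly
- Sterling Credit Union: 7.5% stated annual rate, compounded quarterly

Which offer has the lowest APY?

Vantage Finance: (1 + 0.067/52)^52 − 1 = 6.925%
Sterling Credit Union: (1 + 0.075/4)^4 − 1 = 7.714%
The lowest effective annual rate is Vantage Finance at 6.925%.

Vantage Finance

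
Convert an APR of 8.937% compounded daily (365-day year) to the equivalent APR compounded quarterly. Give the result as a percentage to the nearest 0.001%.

9.036%

EAR = (1 + 0.08937/365)^365 − 1 = 0.093473.
Solve (1 + r/4)^4 = 1.093473: r/4 = 1.093473^(1/4) − 1 = 0.022591, so r = 0.090365 = 9.036%.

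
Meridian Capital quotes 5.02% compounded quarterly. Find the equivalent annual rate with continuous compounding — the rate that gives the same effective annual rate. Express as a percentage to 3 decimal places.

EAR = (1 + 0.0502/4)^4 − 1 = 0.051153.
Equivalent continuous rate: r = ln(1 + 0.051153) = 0.049888 = 4.989%.

4.989%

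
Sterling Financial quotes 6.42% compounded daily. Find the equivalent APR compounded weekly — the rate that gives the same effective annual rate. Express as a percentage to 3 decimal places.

6.423%

EAR = (1 + 0.0642/365)^365 − 1 = 0.066300.
Solve (1 + r/52)^52 = 1.066300: r/52 = 1.066300^(1/52) − 1 = 0.001235, so r = 0.064234 = 6.423%.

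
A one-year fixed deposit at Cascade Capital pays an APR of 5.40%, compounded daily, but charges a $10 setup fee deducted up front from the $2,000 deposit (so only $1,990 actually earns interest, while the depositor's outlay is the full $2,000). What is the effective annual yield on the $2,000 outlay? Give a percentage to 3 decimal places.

Value after one year: 1,990 × (1 + 0.0540/365)^365 = 1,990 × 1.055480 = $2,100.41.
Effective yield on the $2,000 outlay: 2,100.41 / 2,000 − 1 = 0.050203 = 5.020%.

5.020%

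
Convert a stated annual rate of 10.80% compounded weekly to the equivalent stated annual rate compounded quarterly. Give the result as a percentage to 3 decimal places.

10.936%

EAR = (1 + 0.1080/52)^52 − 1 = 0.113923.
Solve (1 + r/4)^4 = 1.113923: r/4 = 1.113923^(1/4) − 1 = 0.027339, so r = 0.109356 = 10.936%.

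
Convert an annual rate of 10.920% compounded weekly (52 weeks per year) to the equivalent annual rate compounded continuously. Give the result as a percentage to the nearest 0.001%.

10.909%

EAR = (1 + 0.10920/52)^52 − 1 = 0.115258.
Equivalent continuous rate: r = ln(1 + 0.115258) = 0.109086 = 10.909%.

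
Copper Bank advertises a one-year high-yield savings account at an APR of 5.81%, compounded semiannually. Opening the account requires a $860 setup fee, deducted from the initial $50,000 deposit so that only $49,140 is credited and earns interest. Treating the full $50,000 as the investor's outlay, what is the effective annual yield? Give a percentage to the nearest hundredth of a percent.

4.07%

Value after one year: 49,140 × (1 + 0.0581/2)^2 = 49,140 × 1.058944 = $52,036.50.
Effective yield on the $50,000 outlay: 52,036.50 / 50,000 − 1 = 0.040730 = 4.07%.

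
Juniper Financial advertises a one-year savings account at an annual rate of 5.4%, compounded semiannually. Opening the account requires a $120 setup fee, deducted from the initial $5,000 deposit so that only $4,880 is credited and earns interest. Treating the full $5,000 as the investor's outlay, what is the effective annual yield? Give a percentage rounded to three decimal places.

2.942%

Value after one year: 4,880 × (1 + 0.054/2)^2 = 4,880 × 1.054729 = $5,147.08.
Effective yield on the $5,000 outlay: 5,147.08 / 5,000 − 1 = 0.029416 = 2.942%.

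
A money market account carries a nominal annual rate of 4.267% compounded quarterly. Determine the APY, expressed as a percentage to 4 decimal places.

EAR = (1 + 0.04267/4)^4 − 1.
= (1 + 0.010668)^4 − 1 = 1.043358 − 1 = 4.3358%.

4.3358%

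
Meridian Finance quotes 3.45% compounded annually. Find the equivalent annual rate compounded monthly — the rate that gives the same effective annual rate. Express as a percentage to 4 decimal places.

3.3966%

Compounded annually, EAR = nominal = 0.034500.
Solve (1 + r/12)^12 = 1.034500: r/12 = 1.034500^(1/12) − 1 = 0.002831, so r = 0.033966 = 3.3966%.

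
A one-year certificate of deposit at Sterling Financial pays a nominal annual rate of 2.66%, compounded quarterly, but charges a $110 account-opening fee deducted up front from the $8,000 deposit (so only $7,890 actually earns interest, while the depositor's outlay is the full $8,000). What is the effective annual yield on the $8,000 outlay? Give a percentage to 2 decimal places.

1.27%

Value after one year: 7,890 × (1 + 0.0266/4)^4 = 7,890 × 1.026867 = $8,101.98.
Effective yield on the $8,000 outlay: 8,101.98 / 8,000 − 1 = 0.012747 = 1.27%.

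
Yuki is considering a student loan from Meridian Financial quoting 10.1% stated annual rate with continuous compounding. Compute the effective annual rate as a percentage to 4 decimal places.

10.6277%

With continuous compounding, EAR = e^0.101 − 1.
e^0.101 = 1.106277, so EAR = 0.106277 = 10.6277%.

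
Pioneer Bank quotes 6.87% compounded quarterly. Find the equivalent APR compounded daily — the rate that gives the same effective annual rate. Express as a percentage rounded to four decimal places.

6.8123%

EAR = (1 + 0.0687/4)^4 − 1 = 0.070490.
Solve (1 + r/365)^365 = 1.070490: r/365 = 1.070490^(1/365) − 1 = 0.000187, so r = 0.068123 = 6.8123%.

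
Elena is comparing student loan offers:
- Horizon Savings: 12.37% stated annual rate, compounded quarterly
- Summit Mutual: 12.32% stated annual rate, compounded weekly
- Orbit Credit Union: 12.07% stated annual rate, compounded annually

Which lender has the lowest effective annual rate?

Orbit Credit Union

Horizon Savings: (1 + 0.1237/4)^4 − 1 = 12.956%
Summit Mutual: (1 + 0.1232/52)^52 − 1 = 13.095%
Orbit Credit Union: compounded annually, EAR = 12.070%
The lowest effective annual rate is Orbit Credit Union at 12.070%.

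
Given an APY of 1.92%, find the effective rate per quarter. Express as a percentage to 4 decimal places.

The per-quarter rate i satisfies (1 + i)^4 = 1 + 0.0192.
i = 1.0192^(1/4) − 1 = 0.0047658 = 0.4766%.

0.4766%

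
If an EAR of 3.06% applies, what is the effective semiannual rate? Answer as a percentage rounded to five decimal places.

The per-half-year rate i satisfies (1 + i)^2 = 1 + 0.0306.
i = 1.0306^(1/2) − 1 = 0.0151847 = 1.51847%.

1.51847%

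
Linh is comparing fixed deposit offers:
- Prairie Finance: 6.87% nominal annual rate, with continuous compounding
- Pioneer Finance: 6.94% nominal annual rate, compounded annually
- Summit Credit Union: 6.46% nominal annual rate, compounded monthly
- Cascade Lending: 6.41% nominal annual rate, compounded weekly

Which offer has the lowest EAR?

Cascade Lending

Prairie Finance: e^0.0687 − 1 = 7.111%
Pioneer Finance: compounded annually, EAR = 6.940%
Summit Credit Union: (1 + 0.0646/12)^12 − 1 = 6.655%
Cascade Lending: (1 + 0.0641/52)^52 − 1 = 6.616%
The lowest effective annual rate is Cascade Lending at 6.616%.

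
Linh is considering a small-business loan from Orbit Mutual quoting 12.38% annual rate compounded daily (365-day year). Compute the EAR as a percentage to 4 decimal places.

13.1766%

EAR = (1 + 0.1238/365)^365 − 1.
= (1 + 0.000339)^365 − 1 = 1.131766 − 1 = 13.1766%.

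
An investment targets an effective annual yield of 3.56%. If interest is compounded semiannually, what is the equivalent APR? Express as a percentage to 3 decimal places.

(1 + r/2)^2 − 1 = 0.0356, so 1 + r/2 = 1.0356^(1/2).
r/2 = 0.017644, so r = 0.035289 = 3.529%.

3.529%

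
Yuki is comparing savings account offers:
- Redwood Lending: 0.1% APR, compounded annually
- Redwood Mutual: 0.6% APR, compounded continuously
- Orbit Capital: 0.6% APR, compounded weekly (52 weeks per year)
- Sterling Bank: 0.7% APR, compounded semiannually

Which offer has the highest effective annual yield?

Sterling Bank

Redwood Lending: compounded annually, EAR = 0.100%
Redwood Mutual: e^0.006 − 1 = 0.602%
Orbit Capital: (1 + 0.006/52)^52 − 1 = 0.602%
Sterling Bank: (1 + 0.007/2)^2 − 1 = 0.701%
The highest effective annual rate is Sterling Bank at 0.701%.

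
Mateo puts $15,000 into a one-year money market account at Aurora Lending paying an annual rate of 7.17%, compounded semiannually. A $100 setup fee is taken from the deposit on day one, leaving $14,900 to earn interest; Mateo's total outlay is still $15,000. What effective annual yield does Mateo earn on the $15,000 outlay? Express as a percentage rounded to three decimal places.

6.583%

Value after one year: 14,900 × (1 + 0.0717/2)^2 = 14,900 × 1.072985 = $15,987.48.
Effective yield on the $15,000 outlay: 15,987.48 / 15,000 − 1 = 0.065832 = 6.583%.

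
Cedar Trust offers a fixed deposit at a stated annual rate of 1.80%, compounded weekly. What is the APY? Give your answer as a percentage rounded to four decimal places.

1.8160%

EAR = (1 + 0.0180/52)^52 − 1.
= (1 + 0.000346)^52 − 1 = 1.018160 − 1 = 1.8160%.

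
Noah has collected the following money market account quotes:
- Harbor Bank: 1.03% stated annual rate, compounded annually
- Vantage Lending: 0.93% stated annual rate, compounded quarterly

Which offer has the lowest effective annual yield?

Harbor Bank: compounded annually, EAR = 1.030%
Vantage Lending: (1 + 0.0093/4)^4 − 1 = 0.933%
The lowest effective annual rate is Vantage Lending at 0.933%.

Vantage Lending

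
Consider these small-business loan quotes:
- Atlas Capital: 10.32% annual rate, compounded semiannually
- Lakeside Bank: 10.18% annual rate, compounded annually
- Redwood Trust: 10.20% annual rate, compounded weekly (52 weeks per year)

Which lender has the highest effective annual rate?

Atlas Capital: (1 + 0.1032/2)^2 − 1 = 10.586%
Lakeside Bank: compounded annually, EAR = 10.180%
Redwood Trust: (1 + 0.1020/52)^52 − 1 = 10.727%
The highest effective annual rate is Redwood Trust at 10.727%.

Redwood Trust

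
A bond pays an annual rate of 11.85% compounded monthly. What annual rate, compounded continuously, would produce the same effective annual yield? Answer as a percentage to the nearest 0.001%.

11.792%

EAR = (1 + 0.1185/12)^12 − 1 = 0.125153.
Equivalent continuous rate: r = ln(1 + 0.125153) = 0.117919 = 11.792%.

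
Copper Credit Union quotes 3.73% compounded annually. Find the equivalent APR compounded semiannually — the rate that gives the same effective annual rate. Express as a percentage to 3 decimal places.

Compounded annually, EAR = nominal = 0.037300.
Solve (1 + r/2)^2 = 1.037300: r/2 = 1.037300^(1/2) − 1 = 0.018479, so r = 0.036959 = 3.696%.

3.696%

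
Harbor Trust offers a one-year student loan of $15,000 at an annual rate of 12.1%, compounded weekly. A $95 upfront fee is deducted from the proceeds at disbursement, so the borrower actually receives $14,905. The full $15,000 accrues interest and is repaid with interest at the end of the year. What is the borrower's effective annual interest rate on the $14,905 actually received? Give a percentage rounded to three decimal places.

Amount owed after one year: 15,000 × (1 + 0.121/52)^52 = 15,000 × 1.128466 = $16,926.99.
Effective rate on net proceeds: 16,926.99 / 14,905 − 1 = 0.135659 = 13.566%.

13.566%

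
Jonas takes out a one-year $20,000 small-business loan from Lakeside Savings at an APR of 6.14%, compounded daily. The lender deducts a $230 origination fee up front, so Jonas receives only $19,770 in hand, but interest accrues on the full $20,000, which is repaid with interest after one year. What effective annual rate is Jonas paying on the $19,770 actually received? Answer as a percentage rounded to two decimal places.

7.57%

Amount owed after one year: 20,000 × (1 + 0.0614/365)^365 = 20,000 × 1.063319 = $21,266.37.
Effective rate on net proceeds: 21,266.37 / 19,770 − 1 = 0.075689 = 7.57%.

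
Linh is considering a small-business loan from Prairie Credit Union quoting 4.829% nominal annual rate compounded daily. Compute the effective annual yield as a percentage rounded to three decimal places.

4.947%

EAR = (1 + 0.04829/365)^365 − 1.
= (1 + 0.000132)^365 − 1 = 1.049472 − 1 = 4.947%.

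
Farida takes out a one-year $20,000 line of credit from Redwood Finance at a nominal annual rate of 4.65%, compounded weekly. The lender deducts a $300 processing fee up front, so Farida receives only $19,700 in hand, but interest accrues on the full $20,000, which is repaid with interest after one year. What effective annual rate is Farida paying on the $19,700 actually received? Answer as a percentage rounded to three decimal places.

Amount owed after one year: 20,000 × (1 + 0.0465/52)^52 = 20,000 × 1.047576 = $20,951.53.
Effective rate on net proceeds: 20,951.53 / 19,700 − 1 = 0.063529 = 6.353%.

6.353%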